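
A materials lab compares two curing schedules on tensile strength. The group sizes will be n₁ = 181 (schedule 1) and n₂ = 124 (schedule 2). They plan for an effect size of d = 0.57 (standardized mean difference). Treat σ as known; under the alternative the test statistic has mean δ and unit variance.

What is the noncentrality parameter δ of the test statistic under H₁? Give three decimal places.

δ = d / √(1/n₁ + 1/n₂) = 0.57 / √(1/181 + 1/124) = 4.8896

δ ≈ 4.890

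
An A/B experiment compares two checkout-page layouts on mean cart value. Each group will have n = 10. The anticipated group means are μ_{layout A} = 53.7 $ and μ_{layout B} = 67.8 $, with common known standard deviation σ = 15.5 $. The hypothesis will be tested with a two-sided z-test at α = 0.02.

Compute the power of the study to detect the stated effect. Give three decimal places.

Standardized effect: d = |μ_{layout A} − μ_{layout B}| / σ = |53.7 − 67.8| / 15.5 = 0.9097
Noncentrality parameter: δ = d·√(n/2) = 0.9097 × √(10/2) = 2.0341
Critical value for a two-sided test at α = 0.02: z_{α/2} = 2.326.
Power = Φ(δ − 2.326) + Φ(−δ − 2.326) = Φ(-0.292) + Φ(-4.360) = 0.3850 + 0.0000 = 0.3851.

Power ≈ 0.385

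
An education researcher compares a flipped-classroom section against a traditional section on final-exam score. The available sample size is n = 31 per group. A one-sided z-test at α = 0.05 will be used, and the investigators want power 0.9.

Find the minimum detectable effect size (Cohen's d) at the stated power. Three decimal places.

Need Φ(δ − 1.645) = 0.9, so δ = 1.645 + 1.282 = 2.926.
δ = d·√(n/2) ⇒ d = δ/√(n/2) = 2.926/√(31/2) = 0.7433.

d ≈ 0.743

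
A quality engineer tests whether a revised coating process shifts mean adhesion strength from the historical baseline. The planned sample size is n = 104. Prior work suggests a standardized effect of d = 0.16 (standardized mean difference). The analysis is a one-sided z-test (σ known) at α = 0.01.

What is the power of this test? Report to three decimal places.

Noncentrality parameter: δ = d·√n = 0.16 × √104 = 1.6317
Critical value for a one-sided test at α = 0.01: z_α = 2.326.
Power = Φ(δ − 2.326) = Φ(-0.695) = 0.2436.

Power ≈ 0.244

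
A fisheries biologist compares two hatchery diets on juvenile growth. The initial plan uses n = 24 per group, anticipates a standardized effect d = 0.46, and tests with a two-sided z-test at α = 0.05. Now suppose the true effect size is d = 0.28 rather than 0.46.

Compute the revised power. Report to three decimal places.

With d = 0.28: δ = d·√(n/2) = 0.28 × √(24/2) = 0.9699. Critical value z_{0.025} = 1.960.
Revised power = Φ(δ − 1.960) + Φ(−δ − 1.960) = Φ(-0.990) + Φ(-2.930) = 0.1611 + 0.0017 = 0.1628.

Power ≈ 0.163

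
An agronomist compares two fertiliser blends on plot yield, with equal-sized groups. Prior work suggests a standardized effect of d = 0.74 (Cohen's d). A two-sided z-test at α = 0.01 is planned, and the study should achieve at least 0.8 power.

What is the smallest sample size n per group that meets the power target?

n = 43 per group

Set Φ(δ − 2.576) = 0.8; then δ − 2.576 = Φ⁻¹(0.8) = 0.842, giving δ = 3.417.
(Ignoring the negligible lower-tail rejection probability gives the usual closed-form inversion.)
δ = d·√(n/2) ⇒ n = 2(δ/d)² = 2 × (3.417 / 0.74)² = 42.66.
Rounding up, n = 43 per group.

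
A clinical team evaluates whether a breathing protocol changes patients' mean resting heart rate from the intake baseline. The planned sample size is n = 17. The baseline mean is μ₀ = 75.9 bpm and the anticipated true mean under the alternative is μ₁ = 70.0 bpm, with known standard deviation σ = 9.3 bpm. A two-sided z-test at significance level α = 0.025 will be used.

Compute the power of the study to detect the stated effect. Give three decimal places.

Standardized effect: d = |μ₁ − μ₀| / σ = |70.0 − 75.9| / 9.3 = 0.6344
Noncentrality parameter: δ = d·√n = 0.6344 × √17 = 2.6157
Critical value for a two-sided test at α = 0.025: z_{α/2} = 2.241.
Power = Φ(δ − 2.241) + Φ(−δ − 2.241) = Φ(0.374) + Φ(-4.857) = 0.6459 + 0.0000 = 0.6459.

Power ≈ 0.646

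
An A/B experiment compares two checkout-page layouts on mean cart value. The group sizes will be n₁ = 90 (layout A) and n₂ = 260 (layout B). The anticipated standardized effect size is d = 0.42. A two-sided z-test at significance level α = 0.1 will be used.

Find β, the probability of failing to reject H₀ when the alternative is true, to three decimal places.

Noncentrality parameter: δ = d / √(1/n₁ + 1/n₂) = 0.42 / √(1/90 + 1/260) = 3.4342
Two-sided α = 0.1 → critical value z_{0.05} = 1.645.
Power = Φ(δ − 1.645) + Φ(−δ − 1.645) = Φ(1.789) + Φ(-5.079) = 0.9632 + 0.0000 = 0.9632.
Type II error: β = 1 − power = 1 − 0.9632 = 0.0368.

β ≈ 0.037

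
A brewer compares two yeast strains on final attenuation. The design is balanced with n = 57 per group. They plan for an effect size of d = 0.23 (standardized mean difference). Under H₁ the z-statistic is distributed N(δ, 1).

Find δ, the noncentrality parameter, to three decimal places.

δ = d·√(n/2) = 0.23 × √(57/2) = 1.2279

δ ≈ 1.228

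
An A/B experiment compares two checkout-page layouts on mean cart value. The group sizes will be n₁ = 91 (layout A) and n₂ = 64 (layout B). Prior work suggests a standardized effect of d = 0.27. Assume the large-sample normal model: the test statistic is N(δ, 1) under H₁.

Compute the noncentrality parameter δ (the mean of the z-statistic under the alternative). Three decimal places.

δ = d / √(1/n₁ + 1/n₂) = 0.27 / √(1/91 + 1/64) = 1.6550

δ ≈ 1.655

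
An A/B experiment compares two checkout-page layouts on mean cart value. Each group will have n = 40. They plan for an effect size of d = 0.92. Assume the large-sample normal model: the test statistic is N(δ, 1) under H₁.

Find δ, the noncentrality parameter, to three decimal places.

δ ≈ 4.114

δ = d·√(n/2) = 0.92 × √(40/2) = 4.1144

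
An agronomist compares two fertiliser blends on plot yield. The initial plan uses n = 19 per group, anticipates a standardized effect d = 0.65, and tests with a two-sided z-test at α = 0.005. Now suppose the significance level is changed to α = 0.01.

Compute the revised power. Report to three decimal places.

Power ≈ 0.284

δ = d·√(n/2) = 0.65 × √(19/2) = 2.0034 (unchanged). New critical value: z_{0.005} = 2.576.
Revised power = Φ(δ − 2.576) + Φ(−δ − 2.576) = Φ(-0.572) + Φ(-4.579) = 0.2835 + 0.0000 = 0.2835.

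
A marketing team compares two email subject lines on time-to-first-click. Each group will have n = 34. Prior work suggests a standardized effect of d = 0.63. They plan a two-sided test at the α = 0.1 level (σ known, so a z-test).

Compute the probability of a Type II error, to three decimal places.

Noncentrality parameter: δ = d·√(n/2) = 0.63 × √(34/2) = 2.5976
Two-sided α = 0.1 → critical value z_{0.05} = 1.645.
Power = Φ(δ − 1.645) + Φ(−δ − 1.645) = Φ(0.953) + Φ(-4.242) = 0.8296 + 0.0000 = 0.8296.
Type II error: β = 1 − power = 1 − 0.8296 = 0.1704.

β ≈ 0.170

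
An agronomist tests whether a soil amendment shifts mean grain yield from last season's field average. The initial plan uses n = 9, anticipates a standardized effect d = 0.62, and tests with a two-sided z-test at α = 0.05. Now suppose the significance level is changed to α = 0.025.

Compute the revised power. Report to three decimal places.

δ = d·√n = 0.62 × √9 = 1.8600 (unchanged). New critical value: z_{0.0125} = 2.241.
Revised power = Φ(δ − 2.241) + Φ(−δ − 2.241) = Φ(-0.381) + Φ(-4.101) = 0.3515 + 0.0000 = 0.3515.

Power ≈ 0.351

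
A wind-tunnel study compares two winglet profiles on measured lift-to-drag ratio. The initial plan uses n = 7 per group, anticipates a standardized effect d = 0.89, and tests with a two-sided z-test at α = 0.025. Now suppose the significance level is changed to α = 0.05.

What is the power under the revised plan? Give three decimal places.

Power ≈ 0.384

δ = d·√(n/2) = 0.89 × √(7/2) = 1.6650 (unchanged). New critical value: z_{0.025} = 1.960.
Revised power = Φ(δ − 1.960) + Φ(−δ − 1.960) = Φ(-0.295) + Φ(-3.625) = 0.3840 + 0.0001 = 0.3842.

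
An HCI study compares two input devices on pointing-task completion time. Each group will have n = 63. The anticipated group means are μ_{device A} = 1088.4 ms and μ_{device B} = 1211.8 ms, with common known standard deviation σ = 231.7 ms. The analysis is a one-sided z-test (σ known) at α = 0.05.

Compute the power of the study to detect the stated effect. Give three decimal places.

Power ≈ 0.911

Standardized effect: d = |μ_{device A} − μ_{device B}| / σ = |1088.4 − 1211.8| / 231.7 = 0.5326
Noncentrality parameter: δ = d·√(n/2) = 0.5326 × √(63/2) = 2.9891
One-sided α = 0.05 → critical value z_{0.05} = 1.645.
Power = Φ(δ − 1.645) = Φ(1.344) = 0.9106.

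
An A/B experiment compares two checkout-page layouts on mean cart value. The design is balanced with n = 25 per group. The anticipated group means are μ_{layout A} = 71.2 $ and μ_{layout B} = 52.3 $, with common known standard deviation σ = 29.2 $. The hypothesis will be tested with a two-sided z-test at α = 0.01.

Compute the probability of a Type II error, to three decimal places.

Standardized effect: d = |μ_{layout A} − μ_{layout B}| / σ = |71.2 − 52.3| / 29.2 = 0.6473
Noncentrality parameter: λ = d·√(n/2) = 0.6473 × √(25/2) = 2.2884
Critical value for a two-sided test at α = 0.01: z_{α/2} = 2.576.
Power = Φ(λ − 2.576) + Φ(−λ − 2.576) = Φ(-0.287) + Φ(-4.864) = 0.3869 + 0.0000 = 0.3869.
Type II error: β = 1 − power = 1 − 0.3869 = 0.6131.

β ≈ 0.613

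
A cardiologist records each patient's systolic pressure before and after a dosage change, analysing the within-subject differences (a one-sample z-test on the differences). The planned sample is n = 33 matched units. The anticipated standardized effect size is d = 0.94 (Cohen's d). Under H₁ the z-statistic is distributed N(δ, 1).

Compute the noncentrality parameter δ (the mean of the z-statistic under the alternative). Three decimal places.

δ ≈ 5.400

δ = d·√n = 0.94 × √33 = 5.3999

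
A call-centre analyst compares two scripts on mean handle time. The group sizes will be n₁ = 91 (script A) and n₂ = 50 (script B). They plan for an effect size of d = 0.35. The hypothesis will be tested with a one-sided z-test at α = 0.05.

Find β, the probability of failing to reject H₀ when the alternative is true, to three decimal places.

β ≈ 0.366

Noncentrality parameter: δ = d / √(1/n₁ + 1/n₂) = 0.35 / √(1/91 + 1/50) = 1.9882
Critical value for a one-sided test at α = 0.05: z_α = 1.645.
Power = Φ(δ − 1.645) = Φ(0.343) = 0.6343.
Type II error: β = 1 − power = 1 − 0.6343 = 0.3657.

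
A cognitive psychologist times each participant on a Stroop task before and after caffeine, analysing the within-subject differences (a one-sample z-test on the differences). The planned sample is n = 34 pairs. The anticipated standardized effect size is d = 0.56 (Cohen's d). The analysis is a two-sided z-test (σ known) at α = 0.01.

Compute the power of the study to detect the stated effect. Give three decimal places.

Noncentrality parameter: δ = d·√n = 0.56 × √34 = 3.2653
Two-sided α = 0.01 → critical value z_{0.005} = 2.576.
Power = Φ(δ − 2.576) + Φ(−δ − 2.576) = Φ(0.690) + Φ(-5.841) = 0.7547 + 0.0000 = 0.7547.

Power ≈ 0.755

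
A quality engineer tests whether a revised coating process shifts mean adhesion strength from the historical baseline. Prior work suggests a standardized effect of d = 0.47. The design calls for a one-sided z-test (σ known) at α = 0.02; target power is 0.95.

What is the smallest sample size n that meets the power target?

n = 62

Set Φ(δ − 2.054) = 0.95; then δ − 2.054 = Φ⁻¹(0.95) = 1.645, giving δ = 3.699.
δ = d·√n ⇒ n = (δ/d)² = (3.699 / 0.47)² = 61.93.
Rounding up, n = 62.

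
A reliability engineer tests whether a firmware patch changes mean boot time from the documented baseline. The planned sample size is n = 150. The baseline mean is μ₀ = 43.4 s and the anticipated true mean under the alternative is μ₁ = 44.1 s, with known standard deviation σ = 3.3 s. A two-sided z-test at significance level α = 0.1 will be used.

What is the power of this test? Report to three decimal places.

Standardized effect: d = |μ₁ − μ₀| / σ = |44.1 − 43.4| / 3.3 = 0.2121
Noncentrality parameter: δ = d·√n = 0.2121 × √150 = 2.5979
Critical value for a two-sided test at α = 0.1: z_{α/2} = 1.645.
Power = Φ(δ − 1.645) + Φ(−δ − 1.645) = Φ(0.953) + Φ(-4.243) = 0.8297 + 0.0000 = 0.8297.

Power ≈ 0.830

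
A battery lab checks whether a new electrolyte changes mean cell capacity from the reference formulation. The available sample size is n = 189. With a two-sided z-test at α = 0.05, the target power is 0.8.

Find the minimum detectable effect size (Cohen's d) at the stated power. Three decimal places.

Required noncentrality: δ = z_{0.025} + z_{0.20} = 1.960 + 0.842 = 2.802.
(Lower-tail contribution to power is negligible for δ > 0.)
δ = d·√n ⇒ d = δ/√n = 2.802/√189 = 0.2038.

d ≈ 0.204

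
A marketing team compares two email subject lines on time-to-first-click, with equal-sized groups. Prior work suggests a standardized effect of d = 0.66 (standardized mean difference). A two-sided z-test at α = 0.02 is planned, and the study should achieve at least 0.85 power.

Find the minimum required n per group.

n = 52 per group

Set Φ(δ − 2.326) = 0.85; then δ − 2.326 = Φ⁻¹(0.85) = 1.036, giving δ = 3.363.
(For δ > 0 the lower-tail rejection region contributes negligibly to power, so the one-term inversion is standard.)
δ = d·√(n/2) ⇒ n = 2(δ/d)² = 2 × (3.363 / 0.66)² = 51.92.
Rounding up, n = 52 per group.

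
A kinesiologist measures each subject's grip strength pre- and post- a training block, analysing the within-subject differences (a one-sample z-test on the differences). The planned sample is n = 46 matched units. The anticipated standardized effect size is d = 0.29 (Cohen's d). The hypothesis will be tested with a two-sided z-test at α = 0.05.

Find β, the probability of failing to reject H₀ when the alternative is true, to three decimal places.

β ≈ 0.497

Noncentrality parameter: δ = d·√n = 0.29 × √46 = 1.9669
Critical value for a two-sided test at α = 0.05: z_{α/2} = 1.960.
Power = Φ(δ − 1.960) + Φ(−δ − 1.960) = Φ(0.007) + Φ(-3.927) = 0.5028 + 0.0000 = 0.5028.
Type II error: β = 1 − power = 1 − 0.5028 = 0.4972.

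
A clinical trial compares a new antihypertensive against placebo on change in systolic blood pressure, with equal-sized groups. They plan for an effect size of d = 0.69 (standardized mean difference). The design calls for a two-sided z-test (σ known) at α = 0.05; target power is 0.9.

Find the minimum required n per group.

n = 45 per group

Set Φ(δ − 1.960) = 0.9; then δ − 1.960 = Φ⁻¹(0.9) = 1.282, giving δ = 3.242.
(For δ > 0 the lower-tail rejection region contributes negligibly to power, so the one-term inversion is standard.)
δ = d·√(n/2) ⇒ n = 2(δ/d)² = 2 × (3.242 / 0.69)² = 44.14.
Round up to the next whole unit.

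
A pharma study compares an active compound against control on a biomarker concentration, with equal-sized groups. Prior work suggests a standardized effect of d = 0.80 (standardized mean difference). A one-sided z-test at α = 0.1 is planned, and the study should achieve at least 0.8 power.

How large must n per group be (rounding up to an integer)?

Set Φ(δ − 1.282) = 0.8; then δ − 1.282 = Φ⁻¹(0.8) = 0.842, giving δ = 2.123.
δ = d·√(n/2) ⇒ n = 2(δ/d)² = 2 × (2.123 / 0.80)² = 14.09.
Rounding up, n = 15 per group.

n = 15 per group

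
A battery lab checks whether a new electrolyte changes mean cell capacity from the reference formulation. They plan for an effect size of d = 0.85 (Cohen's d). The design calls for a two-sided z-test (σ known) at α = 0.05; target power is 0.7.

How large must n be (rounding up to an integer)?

Set Φ(δ − 1.960) = 0.7; then δ − 1.960 = Φ⁻¹(0.7) = 0.524, giving δ = 2.484.
(The Φ(−δ − z_{α/2}) term is vanishingly small for δ > 0 and is dropped in the standard sample-size formula.)
δ = d·√n ⇒ n = (δ/d)² = (2.484 / 0.85)² = 8.54.
Rounding up, n = 9.

n = 9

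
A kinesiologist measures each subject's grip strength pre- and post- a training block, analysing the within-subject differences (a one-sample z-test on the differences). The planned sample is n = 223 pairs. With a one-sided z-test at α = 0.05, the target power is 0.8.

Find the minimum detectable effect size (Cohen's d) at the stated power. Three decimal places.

Need Φ(δ − 1.645) = 0.8, so δ = 1.645 + 0.842 = 2.486.
δ = d·√n ⇒ d = δ/√n = 2.486/√223 = 0.1665.

d ≈ 0.167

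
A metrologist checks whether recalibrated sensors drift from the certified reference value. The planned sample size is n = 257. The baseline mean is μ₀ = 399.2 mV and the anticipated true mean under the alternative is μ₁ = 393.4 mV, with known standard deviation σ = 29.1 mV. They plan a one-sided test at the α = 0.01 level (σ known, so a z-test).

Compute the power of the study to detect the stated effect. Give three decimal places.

Power ≈ 0.808

Standardized effect: d = |μ₁ − μ₀| / σ = |393.4 − 399.2| / 29.1 = 0.1993
Noncentrality parameter: δ = d·√n = 0.1993 × √257 = 3.1952
Critical value for a one-sided test at α = 0.01: z_α = 2.326.
Power = P(Z > 2.326 − δ) = Φ(0.869) = 0.8075.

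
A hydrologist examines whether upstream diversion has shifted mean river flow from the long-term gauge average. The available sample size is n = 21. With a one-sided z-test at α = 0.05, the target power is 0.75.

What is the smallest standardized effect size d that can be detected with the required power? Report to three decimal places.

Need Φ(δ − 1.645) = 0.75, so δ = 1.645 + 0.674 = 2.319.
δ = d·√n ⇒ d = δ/√n = 2.319/√21 = 0.5061.

d ≈ 0.506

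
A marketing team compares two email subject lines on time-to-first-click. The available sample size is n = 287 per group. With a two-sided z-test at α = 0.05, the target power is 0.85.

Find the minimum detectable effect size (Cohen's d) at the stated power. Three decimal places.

Need Φ(δ − 1.960) = 0.85, so δ = 1.960 + 1.036 = 2.996.
(The second rejection-region term Φ(−δ − z_{α/2}) is negligible and dropped.)
δ = d·√(n/2) ⇒ d = δ/√(n/2) = 2.996/√(287/2) = 0.2501.

d ≈ 0.250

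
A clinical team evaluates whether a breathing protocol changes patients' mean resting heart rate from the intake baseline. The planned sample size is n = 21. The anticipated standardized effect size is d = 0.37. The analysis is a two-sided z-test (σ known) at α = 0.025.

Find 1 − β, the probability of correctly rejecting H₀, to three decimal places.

Noncentrality parameter: δ = d·√n = 0.37 × √21 = 1.6956
Two-sided α = 0.025 → critical value z_{0.0125} = 2.241.
Power = Φ(δ − 2.241) + Φ(−δ − 2.241) = Φ(-0.546) + Φ(-3.937) = 0.2926 + 0.0000 = 0.2926.

Power ≈ 0.293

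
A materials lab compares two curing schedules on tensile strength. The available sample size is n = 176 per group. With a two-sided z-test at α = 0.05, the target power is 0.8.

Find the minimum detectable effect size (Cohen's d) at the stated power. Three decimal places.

d ≈ 0.299

Need Φ(δ − 1.960) = 0.8, so δ = 1.960 + 0.842 = 2.802.
(The second rejection-region term Φ(−δ − z_{α/2}) is negligible and dropped.)
δ = d·√(n/2) ⇒ d = δ/√(n/2) = 2.802/√(176/2) = 0.2986.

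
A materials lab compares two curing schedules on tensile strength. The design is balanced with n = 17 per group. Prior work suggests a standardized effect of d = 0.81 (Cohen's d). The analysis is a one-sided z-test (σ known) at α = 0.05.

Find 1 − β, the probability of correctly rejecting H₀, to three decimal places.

Noncentrality parameter: δ = d·√(n/2) = 0.81 × √(17/2) = 2.3615
One-sided α = 0.05 → critical value z_{0.05} = 1.645.
Power = P(Z > 1.645 − δ) = Φ(0.717) = 0.7632.

Power ≈ 0.763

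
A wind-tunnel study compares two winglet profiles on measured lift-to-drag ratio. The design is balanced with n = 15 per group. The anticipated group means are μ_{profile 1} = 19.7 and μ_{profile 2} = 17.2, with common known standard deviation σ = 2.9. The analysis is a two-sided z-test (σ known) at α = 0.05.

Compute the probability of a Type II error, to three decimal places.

Standardized effect: d = |μ_{profile 1} − μ_{profile 2}| / σ = |19.7 − 17.2| / 2.9 = 0.8621
Noncentrality parameter: δ = d·√(n/2) = 0.8621 × √(15/2) = 2.3609
Two-sided α = 0.05 → critical value z_{0.025} = 1.960.
Power = Φ(δ − 1.960) + Φ(−δ − 1.960) = Φ(0.401) + Φ(-4.321) = 0.6558 + 0.0000 = 0.6558.
Type II error: β = 1 − power = 1 − 0.6558 = 0.3442.

β ≈ 0.344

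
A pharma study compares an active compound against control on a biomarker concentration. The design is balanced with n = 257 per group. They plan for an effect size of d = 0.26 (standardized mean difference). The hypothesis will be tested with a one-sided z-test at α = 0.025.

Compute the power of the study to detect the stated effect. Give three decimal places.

Power ≈ 0.838

Noncentrality parameter: δ = d·√(n/2) = 0.26 × √(257/2) = 2.9473
Critical value for a one-sided test at α = 0.025: z_α = 1.960.
Power = P(Z > 1.960 − δ) = Φ(0.987) = 0.8383.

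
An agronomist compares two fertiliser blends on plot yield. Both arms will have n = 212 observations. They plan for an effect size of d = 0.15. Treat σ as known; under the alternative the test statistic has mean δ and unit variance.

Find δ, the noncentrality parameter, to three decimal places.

The noncentrality parameter scales effect size by the design's sample-size factor: δ = d·√(n/2) = 0.15 × √(212/2) = 1.5443

δ ≈ 1.544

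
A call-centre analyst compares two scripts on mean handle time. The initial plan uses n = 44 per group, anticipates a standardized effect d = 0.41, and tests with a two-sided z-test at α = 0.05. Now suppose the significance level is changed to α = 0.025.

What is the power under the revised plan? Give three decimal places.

Power ≈ 0.375

δ = d·√(n/2) = 0.41 × √(44/2) = 1.9231 (unchanged). New critical value: z_{0.0125} = 2.241.
Revised power = Φ(δ − 2.241) + Φ(−δ − 2.241) = Φ(-0.318) + Φ(-4.164) = 0.3751 + 0.0000 = 0.3751.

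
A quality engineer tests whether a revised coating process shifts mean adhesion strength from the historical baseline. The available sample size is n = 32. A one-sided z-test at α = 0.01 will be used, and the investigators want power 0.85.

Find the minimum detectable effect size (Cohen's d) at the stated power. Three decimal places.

Required noncentrality: δ = z_{0.01} + z_{0.15} = 2.326 + 1.036 = 3.363.
δ = d·√n ⇒ d = δ/√n = 3.363/√32 = 0.5945.

d ≈ 0.594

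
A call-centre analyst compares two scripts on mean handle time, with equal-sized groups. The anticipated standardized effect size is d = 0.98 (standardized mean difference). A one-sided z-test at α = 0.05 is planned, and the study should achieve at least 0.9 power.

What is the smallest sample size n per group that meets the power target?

n = 18 per group

Set Φ(δ − 1.645) = 0.9; then δ − 1.645 = Φ⁻¹(0.9) = 1.282, giving δ = 2.926.
δ = d·√(n/2) ⇒ n = 2(δ/d)² = 2 × (2.926 / 0.98)² = 17.83.
Round up to the next whole unit.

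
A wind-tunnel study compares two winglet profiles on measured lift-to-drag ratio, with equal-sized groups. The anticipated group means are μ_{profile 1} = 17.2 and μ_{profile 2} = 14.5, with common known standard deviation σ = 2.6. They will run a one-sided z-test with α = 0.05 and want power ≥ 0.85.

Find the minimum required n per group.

n = 14 per group

Standardized effect: d = |μ_{profile 1} − μ_{profile 2}| / σ = |17.2 − 14.5| / 2.6 = 1.0385
Set Φ(δ − 1.645) = 0.85; then δ − 1.645 = Φ⁻¹(0.85) = 1.036, giving δ = 2.681.
δ = d·√(n/2) ⇒ n = 2(δ/d)² = 2 × (2.681 / 1.0385)² = 13.33.
Rounding up, n = 14 per group.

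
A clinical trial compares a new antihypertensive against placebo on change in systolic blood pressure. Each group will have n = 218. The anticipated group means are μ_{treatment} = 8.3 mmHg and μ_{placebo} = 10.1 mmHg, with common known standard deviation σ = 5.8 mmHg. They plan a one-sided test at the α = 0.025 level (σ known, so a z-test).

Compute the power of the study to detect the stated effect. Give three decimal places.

Standardized effect: d = |μ_{treatment} − μ_{placebo}| / σ = |8.3 − 10.1| / 5.8 = 0.3103
Noncentrality parameter: δ = d·√(n/2) = 0.3103 × √(218/2) = 3.2401
One-sided α = 0.025 → critical value z_{0.025} = 1.960.
Power = P(Z > 1.960 − δ) = Φ(1.280) = 0.8998.

Power ≈ 0.900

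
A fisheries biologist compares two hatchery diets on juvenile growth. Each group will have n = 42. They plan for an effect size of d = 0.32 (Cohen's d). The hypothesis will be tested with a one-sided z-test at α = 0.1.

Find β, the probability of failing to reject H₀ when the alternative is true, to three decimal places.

Noncentrality parameter: δ = d·√(n/2) = 0.32 × √(42/2) = 1.4664
One-sided α = 0.1 → critical value z_{0.1} = 1.282.
Power = Φ(δ − 1.282) = Φ(0.185) = 0.5733.
Type II error: β = 1 − power = 1 − 0.5733 = 0.4267.

β ≈ 0.427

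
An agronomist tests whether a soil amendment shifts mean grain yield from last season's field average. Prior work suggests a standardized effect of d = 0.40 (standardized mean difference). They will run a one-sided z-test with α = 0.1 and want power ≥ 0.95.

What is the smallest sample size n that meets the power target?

Set Φ(δ − 1.282) = 0.95; then δ − 1.282 = Φ⁻¹(0.95) = 1.645, giving δ = 2.926.
δ = d·√n ⇒ n = (δ/d)² = (2.926 / 0.40)² = 53.52.
Round up to the next whole unit.

n = 54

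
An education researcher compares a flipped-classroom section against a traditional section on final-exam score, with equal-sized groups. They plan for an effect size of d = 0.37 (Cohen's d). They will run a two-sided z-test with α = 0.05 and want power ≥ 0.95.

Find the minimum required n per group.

For power 0.95 need Φ(δ − z_{0.025}) = 0.95, so δ = z_{0.025} + z_{0.05} = 1.960 + 1.645 = 3.605.
(Ignoring the negligible lower-tail rejection probability gives the usual closed-form inversion.)
δ = d·√(n/2) ⇒ n = 2(δ/d)² = 2 × (3.605 / 0.37)² = 189.84.
Round up to the next whole unit.

n = 190 per group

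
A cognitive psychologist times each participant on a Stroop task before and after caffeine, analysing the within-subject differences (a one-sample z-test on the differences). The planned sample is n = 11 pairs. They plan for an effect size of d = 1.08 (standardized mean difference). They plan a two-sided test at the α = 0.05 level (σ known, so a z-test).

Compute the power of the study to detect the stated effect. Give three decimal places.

Power ≈ 0.948

Noncentrality parameter: δ = d·√n = 1.08 × √11 = 3.5820
Critical value for a two-sided test at α = 0.05: z_{α/2} = 1.960.
Power = Φ(δ − 1.960) + Φ(−δ − 1.960) = Φ(1.622) + Φ(-5.542) = 0.9476 + 0.0000 = 0.9476.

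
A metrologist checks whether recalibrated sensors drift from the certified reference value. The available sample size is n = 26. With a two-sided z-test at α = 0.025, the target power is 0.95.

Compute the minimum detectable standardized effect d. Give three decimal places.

Required noncentrality: δ = z_{0.0125} + z_{0.05} = 2.241 + 1.645 = 3.886.
(The second rejection-region term Φ(−δ − z_{α/2}) is negligible and dropped.)
δ = d·√n ⇒ d = δ/√n = 3.886/√26 = 0.7622.

d ≈ 0.762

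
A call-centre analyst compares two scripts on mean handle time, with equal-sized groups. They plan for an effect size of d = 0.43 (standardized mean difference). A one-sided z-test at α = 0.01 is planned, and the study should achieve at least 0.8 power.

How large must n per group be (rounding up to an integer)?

n = 109 per group

Set Φ(δ − 2.326) = 0.8; then δ − 2.326 = Φ⁻¹(0.8) = 0.842, giving δ = 3.168.
δ = d·√(n/2) ⇒ n = 2(δ/d)² = 2 × (3.168 / 0.43)² = 108.56.
Rounding up, n = 109 per group.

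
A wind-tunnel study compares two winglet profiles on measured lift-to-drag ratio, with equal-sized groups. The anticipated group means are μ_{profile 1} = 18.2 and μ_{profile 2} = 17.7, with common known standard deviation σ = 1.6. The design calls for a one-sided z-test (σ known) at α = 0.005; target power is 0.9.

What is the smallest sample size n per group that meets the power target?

Standardized effect: d = |μ_{profile 1} − μ_{profile 2}| / σ = |18.2 − 17.7| / 1.6 = 0.3125
Set Φ(δ − 2.576) = 0.9; then δ − 2.576 = Φ⁻¹(0.9) = 1.282, giving δ = 3.857.
δ = d·√(n/2) ⇒ n = 2(δ/d)² = 2 × (3.857 / 0.3125)² = 304.73.
Rounding up, n = 305 per group.

n = 305 per group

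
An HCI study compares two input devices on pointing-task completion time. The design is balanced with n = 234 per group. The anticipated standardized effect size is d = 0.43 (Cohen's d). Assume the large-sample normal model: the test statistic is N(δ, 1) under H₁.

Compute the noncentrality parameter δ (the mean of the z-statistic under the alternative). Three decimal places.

δ ≈ 4.651

δ = d·√(n/2) = 0.43 × √(234/2) = 4.6512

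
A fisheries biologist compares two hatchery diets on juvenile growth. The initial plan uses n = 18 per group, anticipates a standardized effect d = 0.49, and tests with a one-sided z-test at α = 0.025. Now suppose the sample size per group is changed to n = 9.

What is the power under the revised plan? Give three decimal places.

With n = 9 per group: δ = d·√(n/2) = 0.49 × √(9/2) = 1.0394. Critical value z_{0.025} = 1.960.
Revised power = P(Z > 1.960 − δ) = Φ(-0.921) = 0.1787.

Power ≈ 0.179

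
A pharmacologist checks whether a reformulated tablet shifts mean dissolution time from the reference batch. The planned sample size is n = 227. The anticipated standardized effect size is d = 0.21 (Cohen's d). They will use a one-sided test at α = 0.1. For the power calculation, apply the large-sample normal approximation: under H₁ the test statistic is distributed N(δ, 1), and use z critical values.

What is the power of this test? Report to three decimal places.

Noncentrality parameter: δ = d·√n = 0.21 × √227 = 3.1640
Critical value for a one-sided test at α = 0.1: z_α = 1.282.
Power = Φ(δ − 1.282) = Φ(1.882) = 0.9701.

Power ≈ 0.970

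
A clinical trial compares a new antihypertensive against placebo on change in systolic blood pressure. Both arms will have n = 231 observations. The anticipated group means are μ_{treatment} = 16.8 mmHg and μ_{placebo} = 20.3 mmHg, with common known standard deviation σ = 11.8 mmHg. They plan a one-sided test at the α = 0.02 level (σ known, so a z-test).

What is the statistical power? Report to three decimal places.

Standardized effect: d = |μ_{treatment} − μ_{placebo}| / σ = |16.8 − 20.3| / 11.8 = 0.2966
Noncentrality parameter: δ = d·√(n/2) = 0.2966 × √(231/2) = 3.1877
Critical value for a one-sided test at α = 0.02: z_α = 2.054.
Power = Φ(δ − 2.054) = Φ(1.134) = 0.8716.

Power ≈ 0.872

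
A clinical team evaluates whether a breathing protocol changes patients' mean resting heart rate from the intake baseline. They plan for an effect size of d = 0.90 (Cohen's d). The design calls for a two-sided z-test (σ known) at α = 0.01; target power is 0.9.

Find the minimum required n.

n = 19

For power 0.9 need Φ(δ − z_{0.005}) = 0.9, so δ = z_{0.005} + z_{0.10} = 2.576 + 1.282 = 3.857.
(Ignoring the negligible lower-tail rejection probability gives the usual closed-form inversion.)
δ = d·√n ⇒ n = (δ/d)² = (3.857 / 0.90)² = 18.37.
Round up to the next whole unit.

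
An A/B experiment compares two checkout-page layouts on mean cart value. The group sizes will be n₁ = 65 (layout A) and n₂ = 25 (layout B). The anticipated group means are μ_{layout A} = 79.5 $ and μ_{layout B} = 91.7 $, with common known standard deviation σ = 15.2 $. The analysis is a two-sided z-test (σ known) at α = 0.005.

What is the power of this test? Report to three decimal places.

Standardized effect: d = |μ_{layout A} − μ_{layout B}| / σ = |79.5 − 91.7| / 15.2 = 0.8026
Noncentrality parameter: δ = d / √(1/n₁ + 1/n₂) = 0.8026 / √(1/65 + 1/25) = 3.4105
Critical value for a two-sided test at α = 0.005: z_{α/2} = 2.807.
Power = Φ(δ − 2.807) + Φ(−δ − 2.807) = Φ(0.603) + Φ(-6.218) = 0.7269 + 0.0000 = 0.7269.

Power ≈ 0.727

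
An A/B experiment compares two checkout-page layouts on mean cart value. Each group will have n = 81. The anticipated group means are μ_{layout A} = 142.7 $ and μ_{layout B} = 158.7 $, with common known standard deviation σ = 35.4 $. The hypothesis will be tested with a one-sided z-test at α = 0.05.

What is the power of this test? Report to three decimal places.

Power ≈ 0.891

Standardized effect: d = |μ_{layout A} − μ_{layout B}| / σ = |142.7 − 158.7| / 35.4 = 0.4520
Noncentrality parameter: δ = d·√(n/2) = 0.4520 × √(81/2) = 2.8764
One-sided α = 0.05 → critical value z_{0.05} = 1.645.
Power = P(Z > 1.645 − δ) = Φ(1.232) = 0.8909.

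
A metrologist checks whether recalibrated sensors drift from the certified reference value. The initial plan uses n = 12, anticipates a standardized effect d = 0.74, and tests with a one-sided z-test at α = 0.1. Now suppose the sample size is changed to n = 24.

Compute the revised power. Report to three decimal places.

Power ≈ 0.990

With n = 24: δ = d·√n = 0.74 × √24 = 3.6252. Critical value z_{0.1} = 1.282.
Revised power = Φ(δ − 1.282) = Φ(2.344) = 0.9905.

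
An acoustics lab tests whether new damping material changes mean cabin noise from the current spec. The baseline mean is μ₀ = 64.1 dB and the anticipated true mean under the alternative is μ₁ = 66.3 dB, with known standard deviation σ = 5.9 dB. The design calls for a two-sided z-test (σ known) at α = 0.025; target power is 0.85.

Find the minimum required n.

n = 78

Standardized effect: d = |μ₁ − μ₀| / σ = |66.3 − 64.1| / 5.9 = 0.3729
Set Φ(δ − 2.241) = 0.85; then δ − 2.241 = Φ⁻¹(0.85) = 1.036, giving δ = 3.278.
(The Φ(−δ − z_{α/2}) term is vanishingly small for δ > 0 and is dropped in the standard sample-size formula.)
δ = d·√n ⇒ n = (δ/d)² = (3.278 / 0.3729)² = 77.27.
Round up to the next whole unit.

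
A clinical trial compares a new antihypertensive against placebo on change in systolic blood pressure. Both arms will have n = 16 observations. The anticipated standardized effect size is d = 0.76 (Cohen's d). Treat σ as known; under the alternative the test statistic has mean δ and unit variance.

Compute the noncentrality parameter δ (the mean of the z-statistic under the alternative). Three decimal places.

δ ≈ 2.150

δ = d·√(n/2) = 0.76 × √(16/2) = 2.1496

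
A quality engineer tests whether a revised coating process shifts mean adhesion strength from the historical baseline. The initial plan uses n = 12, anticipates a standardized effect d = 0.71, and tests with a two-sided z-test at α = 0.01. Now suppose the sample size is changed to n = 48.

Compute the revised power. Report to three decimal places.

With n = 48: δ = d·√n = 0.71 × √48 = 4.9190. Critical value z_{0.005} = 2.576.
Revised power = Φ(δ − 2.576) + Φ(−δ − 2.576) = Φ(2.343) + Φ(-7.495) = 0.9904 + 0.0000 = 0.9904.

Power ≈ 0.990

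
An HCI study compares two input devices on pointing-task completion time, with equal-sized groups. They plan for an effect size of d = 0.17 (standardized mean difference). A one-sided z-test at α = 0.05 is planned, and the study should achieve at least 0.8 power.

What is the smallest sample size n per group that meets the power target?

n = 428 per group

Set Φ(δ − 1.645) = 0.8; then δ − 1.645 = Φ⁻¹(0.8) = 0.842, giving δ = 2.486.
δ = d·√(n/2) ⇒ n = 2(δ/d)² = 2 × (2.486 / 0.17)² = 427.86.
Round up to the next whole unit.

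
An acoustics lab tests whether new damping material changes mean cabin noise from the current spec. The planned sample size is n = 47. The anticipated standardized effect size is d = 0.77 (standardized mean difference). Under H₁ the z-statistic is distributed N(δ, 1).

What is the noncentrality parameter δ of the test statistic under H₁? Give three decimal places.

The noncentrality parameter scales effect size by the design's sample-size factor: δ = d·√n = 0.77 × √47 = 5.2789

δ ≈ 5.279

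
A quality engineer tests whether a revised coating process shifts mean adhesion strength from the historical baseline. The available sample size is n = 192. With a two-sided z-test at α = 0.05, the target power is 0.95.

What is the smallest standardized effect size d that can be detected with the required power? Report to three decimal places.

d ≈ 0.260

Need Φ(δ − 1.960) = 0.95, so δ = 1.960 + 1.645 = 3.605.
(The second rejection-region term Φ(−δ − z_{α/2}) is negligible and dropped.)
δ = d·√n ⇒ d = δ/√n = 3.605/√192 = 0.2602.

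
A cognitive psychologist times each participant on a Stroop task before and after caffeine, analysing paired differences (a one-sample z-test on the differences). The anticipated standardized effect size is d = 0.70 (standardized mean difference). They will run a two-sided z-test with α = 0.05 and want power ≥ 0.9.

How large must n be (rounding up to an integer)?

Set Φ(δ − 1.960) = 0.9; then δ − 1.960 = Φ⁻¹(0.9) = 1.282, giving δ = 3.242.
(For δ > 0 the lower-tail rejection region contributes negligibly to power, so the one-term inversion is standard.)
δ = d·√n ⇒ n = (δ/d)² = (3.242 / 0.70)² = 21.44.
Rounding up, n = 22.

n = 22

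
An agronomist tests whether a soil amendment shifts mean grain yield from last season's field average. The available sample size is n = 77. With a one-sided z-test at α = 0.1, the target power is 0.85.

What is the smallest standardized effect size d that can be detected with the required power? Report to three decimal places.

d ≈ 0.264

Required noncentrality: δ = z_{0.1} + z_{0.15} = 1.282 + 1.036 = 2.318.
δ = d·√n ⇒ d = δ/√n = 2.318/√77 = 0.2642.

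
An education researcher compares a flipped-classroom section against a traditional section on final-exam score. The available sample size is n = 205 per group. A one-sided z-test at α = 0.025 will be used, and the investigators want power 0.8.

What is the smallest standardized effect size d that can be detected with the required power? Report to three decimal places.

Required noncentrality: δ = z_{0.025} + z_{0.20} = 1.960 + 0.842 = 2.802.
δ = d·√(n/2) ⇒ d = δ/√(n/2) = 2.802/√(205/2) = 0.2767.

d ≈ 0.277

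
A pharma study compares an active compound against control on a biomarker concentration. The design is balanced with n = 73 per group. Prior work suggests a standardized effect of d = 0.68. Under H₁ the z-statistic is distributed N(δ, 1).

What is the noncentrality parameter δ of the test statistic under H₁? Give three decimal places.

δ ≈ 4.108

δ = d·√(n/2) = 0.68 × √(73/2) = 4.1082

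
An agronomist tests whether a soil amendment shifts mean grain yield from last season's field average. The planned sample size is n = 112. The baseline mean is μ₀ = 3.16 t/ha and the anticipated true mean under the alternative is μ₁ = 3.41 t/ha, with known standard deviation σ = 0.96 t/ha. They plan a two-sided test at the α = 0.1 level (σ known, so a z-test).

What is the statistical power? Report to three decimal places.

Standardized effect: d = |μ₁ − μ₀| / σ = |3.41 − 3.16| / 0.96 = 0.2604
Noncentrality parameter: λ = d·√n = 0.2604 × √112 = 2.7560
Two-sided α = 0.1 → critical value z_{0.05} = 1.645.
Power = Φ(λ − 1.645) + Φ(−λ − 1.645) = Φ(1.111) + Φ(-4.401) = 0.8667 + 0.0000 = 0.8668.

Power ≈ 0.867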